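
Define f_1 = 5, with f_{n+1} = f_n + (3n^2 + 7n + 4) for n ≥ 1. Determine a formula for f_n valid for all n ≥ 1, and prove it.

Claim: f_n = n^3 + 2n^2 + n + 1.

Base case: f_1 = 5, and 1^3 + 2·1^2 + 1 + 1 = 5.
Assume f_m = m^3 + 2m^2 + m + 1.
Then f_{m+1} = f_m + (3m^2 + 7m + 4) = (m^3 + 2m^2 + m + 1) + (3m^2 + 7m + 4) = m^3 + 5m^2 + 8m + 5,
and (m+1)^3 + 2·(m+1)^2 + (m+1) + 1 = m^3 + 5m^2 + 8m + 5.
By induction, f_n = n^3 + 2n^2 + n + 1 for all n ≥ 1.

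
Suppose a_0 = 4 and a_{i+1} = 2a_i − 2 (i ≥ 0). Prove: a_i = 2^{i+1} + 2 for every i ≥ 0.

Base case: a_0 = 4, and 2^{0+1} + 2 = 2 + 2 = 4.
Assume a_k = 2^{k+1} + 2 for some k ≥ 0.
Then a_{k+1} = 2a_k − 2 = 2·(2^{k+1} + 2) − 2 = 2^{k+2} + 4 − 2 = 2^{k+2} + 2.
So the formula holds for k+1, and by induction a_i = 2^{i+1} + 2 for all i ≥ 0.

a_i = 2^{i+1} + 2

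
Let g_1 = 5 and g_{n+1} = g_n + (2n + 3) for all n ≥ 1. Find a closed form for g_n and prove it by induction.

Claim: g_n = n^2 + 2n + 2.

Base case: g_1 = 5, and 1^2 + 2·1 + 2 = 5.
Assume g_m = m^2 + 2m + 2.
Then g_{m+1} = g_m + (2m + 3) = (m^2 + 2m + 2) + (2m + 3) = m^2 + 4m + 5,
and (m+1)^2 + 2·(m+1) + 2 = m^2 + 4m + 5.
This completes the inductive step, so g_n = n^2 + 2n + 2 for all n ≥ 1.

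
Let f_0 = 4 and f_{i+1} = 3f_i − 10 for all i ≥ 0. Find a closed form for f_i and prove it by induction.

Claim: f_i = -3^i + 5.

Base case: f_0 = 4, and -3^0 + 5 = -1 + 5 = 4.
Assume f_k = -3^k + 5 for some k ≥ 0.
Then f_{k+1} = 3f_k − 10 = 3·(-3^k + 5) − 10 = -3^{k+1} + 15 − 10 = -3^{k+1} + 5.
So the formula holds for k+1, and by induction f_i = -3^i + 5 for all i ≥ 0.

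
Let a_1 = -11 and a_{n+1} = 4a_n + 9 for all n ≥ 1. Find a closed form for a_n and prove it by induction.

Claim: a_n = -2·4^n − 3.

Base case: a_1 = -11, and -2·4^1 − 3 = -8 − 3 = -11.
Assume a_m = -2·4^m − 3 for some m ≥ 1.
Then a_{m+1} = 4a_m + 9 = 4·(-2·4^m − 3) + 9 = -8·4^m − 12 + 9 = -2·4^{m+1} − 3.
This completes the inductive step, so a_n = -2·4^n − 3 for all n ≥ 1.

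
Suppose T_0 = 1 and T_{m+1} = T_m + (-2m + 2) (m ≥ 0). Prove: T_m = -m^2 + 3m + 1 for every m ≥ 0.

Base case: T_0 = 1, and -0^2 + 3·0 + 1 = 1.
Assume T_r = -r^2 + 3r + 1.
Then T_{r+1} = T_r + (-2r + 2) = (-r^2 + 3r + 1) + (-2r + 2) = -r^2 + r + 3,
and -(r+1)^2 + 3·(r+1) + 1 = -r^2 + r + 3.
Hence T_m = -m^2 + 3m + 1 for every m ≥ 0, by induction.

T_m = -m^2 + 3m + 1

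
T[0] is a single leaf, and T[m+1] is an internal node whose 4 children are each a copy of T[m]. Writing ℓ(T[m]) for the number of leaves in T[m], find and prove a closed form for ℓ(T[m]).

Claim: ℓ(T[m]) = 4^m.

Base case: ℓ(T[0]) = 1, and 4^0 = 1.
Assume ℓ(T[r]) = 4^r.
Then ℓ(T[r+1]) = 4·ℓ(T[r]) = 4·4^r = 4^{r+1}.
So the formula holds for r+1, and by induction ℓ(T[m]) = 4^m for all m ≥ 0.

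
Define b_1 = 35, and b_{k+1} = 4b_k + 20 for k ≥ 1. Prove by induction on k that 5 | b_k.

Base case: b_1 = 35 = 5·7, so 5 | b_1.
Assume 5 | b_m, so b_m = 5t for some integer t.
Then b_{m+1} = 4b_m + 20 = 4·(5t) + 20 = 5(4t + 4), so 5 | b_{m+1}.
Hence 5 | b_k for every k ≥ 1, by induction.

5 | b_k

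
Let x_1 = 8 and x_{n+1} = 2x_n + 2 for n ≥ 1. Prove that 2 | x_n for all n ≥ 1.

Base case: x_1 = 8 = 2·4, so 2 | x_1.
Assume 2 | x_m, so x_m = 2t for some integer t.
Then x_{m+1} = 2x_m + 2 = 2·(2t) + 2 = 2(2t + 1), so 2 | x_{m+1}.
Hence 2 | x_n for every n ≥ 1, by induction.

2 | x_n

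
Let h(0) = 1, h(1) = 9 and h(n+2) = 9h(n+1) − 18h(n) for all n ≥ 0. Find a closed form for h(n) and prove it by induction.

Claim: h(n) = -3^n + 2·6^n.

Base cases: h(0) = 1 and -3^0 + 2·6^0 = 1; h(1) = 9 and -3^1 + 2·6^1 = 9.
Assume h(j) = -3^j + 2·6^j for all 0 ≤ j ≤ m, where m ≥ 1.
Then h(m+1) = 9h(m) − 18h(m−1) = 9·(-3^m + 2·6^m) − 18·(-3^{m−1} + 2·6^{m−1}) = -(9·3 − 18)3^{m−1} + 2·(9·6 − 18)6^{m−1} = -9·3^{m−1} + 72·6^{m−1} = -3^{m+1} + 2·6^{m+1}.
So the formula holds for m+1, and by strong induction h(n) = -3^n + 2·6^n for all n ≥ 0.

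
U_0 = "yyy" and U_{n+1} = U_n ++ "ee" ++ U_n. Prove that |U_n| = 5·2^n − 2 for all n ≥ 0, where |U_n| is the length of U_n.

Base case: |U_0| = 3, and 5·2^0 − 2 = 3.
Assume |U_m| = 5·2^m − 2.
Then |U_{m+1}| = |U_m| + 2 + |U_m| = 2|U_m| + 2 = 2(5·2^m − 2) + 2 = 5·2^{m+1} − 4 + 2 = 5·2^{m+1} − 2.
This completes the inductive step, so |U_n| = 5·2^n − 2 for all n ≥ 0.

|U_n| = 5·2^n − 2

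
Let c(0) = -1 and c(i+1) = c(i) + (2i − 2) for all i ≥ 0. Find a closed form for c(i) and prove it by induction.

Claim: c(i) = i^2 − 3i − 1.

Base case: c(0) = -1, and 0^2 − 3·0 − 1 = -1.
Assume c(k) = k^2 − 3k − 1.
Then c(k+1) = c(k) + (2k − 2) = (k^2 − 3k − 1) + (2k − 2) = k^2 − k − 3,
and (k+1)^2 − 3·(k+1) − 1 = k^2 − k − 3.
By induction, c(i) = i^2 − 3i − 1 for all i ≥ 0.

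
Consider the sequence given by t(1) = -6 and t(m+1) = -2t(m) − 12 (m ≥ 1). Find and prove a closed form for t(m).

Claim: t(m) = (-2)^m − 4.

Base case: t(1) = -6, and (-2)^1 − 4 = -2 − 4 = -6.
Assume t(r) = (-2)^r − 4 for some r ≥ 1.
Then t(r+1) = -2t(r) − 12 = -2·((-2)^r − 4) − 12 = -2·(-2)^r + 8 − 12 = (-2)^{r+1} − 4.
This completes the inductive step, so t(m) = (-2)^m − 4 for all m ≥ 1.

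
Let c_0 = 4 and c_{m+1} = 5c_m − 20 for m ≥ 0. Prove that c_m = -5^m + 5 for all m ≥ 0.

Base case: c_0 = 4, and -5^0 + 5 = -1 + 5 = 4.
Assume c_j = -5^j + 5 for some j ≥ 0.
Then c_{j+1} = 5c_j − 20 = 5·(-5^j + 5) − 20 = -5^{j+1} + 25 − 20 = -5^{j+1} + 5.
By induction, c_m = -5^m + 5 for all m ≥ 0.

c_m = -5^m + 5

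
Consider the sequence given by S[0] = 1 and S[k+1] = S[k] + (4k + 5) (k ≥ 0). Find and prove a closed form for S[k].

Claim: S[k] = 2k^2 + 3k + 1.

Base case: S[0] = 1, and 2·0^2 + 3·0 + 1 = 1.
Assume S[r] = 2r^2 + 3r + 1.
Then S[r+1] = S[r] + (4r + 5) = (2r^2 + 3r + 1) + (4r + 5) = 2r^2 + 7r + 6,
and 2·(r+1)^2 + 3·(r+1) + 1 = 2r^2 + 7r + 6.
Hence S[k] = 2k^2 + 3k + 1 for every k ≥ 0, by induction.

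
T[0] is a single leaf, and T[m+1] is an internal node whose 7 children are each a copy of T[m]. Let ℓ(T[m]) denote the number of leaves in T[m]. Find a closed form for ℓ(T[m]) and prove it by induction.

Claim: ℓ(T[m]) = 7^m.

Base case: ℓ(T[0]) = 1, and 7^0 = 1.
Assume ℓ(T[r]) = 7^r.
Then ℓ(T[r+1]) = 7·ℓ(T[r]) = 7·7^r = 7^{r+1}.
By induction, ℓ(T[m]) = 7^m for all m ≥ 0.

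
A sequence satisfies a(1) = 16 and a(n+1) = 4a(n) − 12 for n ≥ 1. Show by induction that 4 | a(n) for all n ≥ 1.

Base case: a(1) = 16 = 4·4, so 4 | a(1).
Assume 4 | a(m), so a(m) = 4t for some integer t.
Then a(m+1) = 4a(m) − 12 = 4·(4t) − 12 = 4(4t − 3), so 4 | a(m+1).
This completes the inductive step, so 4 | a(n) for all n ≥ 1.

4 | a(n)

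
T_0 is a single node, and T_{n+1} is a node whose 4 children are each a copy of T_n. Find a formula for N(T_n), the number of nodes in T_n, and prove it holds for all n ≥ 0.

Claim: N(T_n) = (4^{n+1} − 1)/3.

Base case: N(T_0) = 1, and (4^{0+1} − 1)/3 = 1.
Assume N(T_j) = (4^{j+1} − 1)/3.
Then N(T_{j+1}) = 1 + 4N(T_j) = 1 + 4·(4^{j+1} − 1)/3 = 1 + (4^{j+2} − 4)/3 = (3 + 4^{j+2} − 4)/3 = (4^{j+2} − 1)/3.
By induction, N(T_n) = (4^{n+1} − 1)/3 for all n ≥ 0.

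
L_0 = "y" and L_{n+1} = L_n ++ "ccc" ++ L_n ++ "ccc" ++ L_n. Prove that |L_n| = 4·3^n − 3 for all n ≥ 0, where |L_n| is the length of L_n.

Base case: |L_0| = 1, and 4·3^0 − 3 = 1.
Assume |L_j| = 4·3^j − 3.
Then |L_{j+1}| = 3|L_j| + 6 = 3(4·3^j − 3) + 6 = 4·3^{j+1} − 9 + 6 = 4·3^{j+1} − 3.
Hence |L_n| = 4·3^n − 3 for every n ≥ 0, by induction.

|L_n| = 4·3^n − 3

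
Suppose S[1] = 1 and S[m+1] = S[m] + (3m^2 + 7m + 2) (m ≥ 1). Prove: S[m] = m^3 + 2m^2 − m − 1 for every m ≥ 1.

Base case: S[1] = 1, and 1^3 + 2·1^2 − 1 − 1 = 1.
Assume S[j] = j^3 + 2j^2 − j − 1.
Then S[j+1] = S[j] + (3j^2 + 7j + 2) = (j^3 + 2j^2 − j − 1) + (3j^2 + 7j + 2) = j^3 + 5j^2 + 6j + 1,
and (j+1)^3 + 2·(j+1)^2 − (j+1) − 1 = j^3 + 5j^2 + 6j + 1.
By induction, S[m] = m^3 + 2m^2 − m − 1 for all m ≥ 1.

S[m] = m^3 + 2m^2 − m − 1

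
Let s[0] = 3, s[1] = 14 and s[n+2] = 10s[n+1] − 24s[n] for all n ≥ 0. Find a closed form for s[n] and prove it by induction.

Claim: s[n] = 2·4^n + 6^n.

Base cases: s[0] = 3 and 2·4^0 + 6^0 = 3; s[1] = 14 and 2·4^1 + 6^1 = 14.
Assume s[i] = 2·4^i + 6^i for all 0 ≤ i ≤ j, where j ≥ 1.
Then s[j+1] = 10s[j] − 24s[j−1] = 10·(2·4^j + 6^j) − 24·(2·4^{j−1} + 6^{j−1}) = 2·(10·4 − 24)4^{j−1} + (10·6 − 24)6^{j−1} = 32·4^{j−1} + 36·6^{j−1} = 2·4^{j+1} + 6^{j+1}.
So the formula holds for j+1, and by strong induction s[n] = 2·4^n + 6^n for all n ≥ 0.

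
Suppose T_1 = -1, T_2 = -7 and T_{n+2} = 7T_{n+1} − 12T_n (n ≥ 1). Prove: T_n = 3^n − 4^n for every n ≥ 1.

Base cases: T_1 = -1 and 3^1 − 4^1 = -1; T_2 = -7 and 3^2 − 4^2 = -7.
Assume T_j = 3^j − 4^j for all 1 ≤ j ≤ m, where m ≥ 2.
Then T_{m+1} = 7T_m − 12T_{m−1} = 7·(3^m − 4^m) − 12·(3^{m−1} − 4^{m−1}) = (7·3 − 12)3^{m−1} − (7·4 − 12)4^{m−1} = 9·3^{m−1} − 16·4^{m−1} = 3^{m+1} − 4^{m+1}.
So the formula holds for m+1, and by strong induction T_n = 3^n − 4^n for all n ≥ 1.

T_n = 3^n − 4^n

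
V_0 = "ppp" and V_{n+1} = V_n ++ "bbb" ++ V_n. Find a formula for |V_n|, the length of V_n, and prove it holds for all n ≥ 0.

Claim: |V_n| = 6·2^n − 3.

Base case: |V_0| = 3, and 6·2^0 − 3 = 3.
Assume |V_r| = 6·2^r − 3.
Then |V_{r+1}| = |V_r| + 3 + |V_r| = 2|V_r| + 3 = 2(6·2^r − 3) + 3 = 6·2^{r+1} − 6 + 3 = 6·2^{r+1} − 3.
By induction, |V_n| = 6·2^n − 3 for all n ≥ 0.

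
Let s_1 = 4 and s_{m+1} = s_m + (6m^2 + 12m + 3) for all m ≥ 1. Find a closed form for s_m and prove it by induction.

Claim: s_m = 2m^3 + 3m^2 − 2m + 1.

Base case: s_1 = 4, and 2·1^3 + 3·1^2 − 2·1 + 1 = 4.
Assume s_r = 2r^3 + 3r^2 − 2r + 1.
Then s_{r+1} = s_r + (6r^2 + 12r + 3) = (2r^3 + 3r^2 − 2r + 1) + (6r^2 + 12r + 3) = 2r^3 + 9r^2 + 10r + 4,
and 2·(r+1)^3 + 3·(r+1)^2 − 2·(r+1) + 1 = 2r^3 + 9r^2 + 10r + 4.
Hence s_m = 2m^3 + 3m^2 − 2m + 1 for every m ≥ 1, by induction.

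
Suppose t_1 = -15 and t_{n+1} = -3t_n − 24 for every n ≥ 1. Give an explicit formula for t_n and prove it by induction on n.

Claim: t_n = 3·(-3)^n − 6.

Base case: t_1 = -15, and 3·(-3)^1 − 6 = -9 − 6 = -15.
Assume t_k = 3·(-3)^k − 6 for some k ≥ 1.
Then t_{k+1} = -3t_k − 24 = -3·(3·(-3)^k − 6) − 24 = -9·(-3)^k + 18 − 24 = 3·(-3)^{k+1} − 6.
This completes the inductive step, so t_n = 3·(-3)^n − 6 for all n ≥ 1.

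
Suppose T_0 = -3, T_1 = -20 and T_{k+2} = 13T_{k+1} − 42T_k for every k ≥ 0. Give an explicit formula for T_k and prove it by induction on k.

Claim: T_k = -6^k − 2·7^k.

Base cases: T_0 = -3 and -6^0 − 2·7^0 = -3; T_1 = -20 and -6^1 − 2·7^1 = -20.
Assume T_i = -6^i − 2·7^i for all 0 ≤ i ≤ j, where j ≥ 1.
Then T_{j+1} = 13T_j − 42T_{j−1} = 13·(-6^j − 2·7^j) − 42·(-6^{j−1} − 2·7^{j−1}) = -(13·6 − 42)6^{j−1} − 2·(13·7 − 42)7^{j−1} = -36·6^{j−1} − 98·7^{j−1} = -6^{j+1} − 2·7^{j+1}.
This completes the inductive step, so T_k = -6^k − 2·7^k for all k ≥ 0.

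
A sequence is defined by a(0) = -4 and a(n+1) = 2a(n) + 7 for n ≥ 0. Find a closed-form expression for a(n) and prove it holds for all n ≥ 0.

Claim: a(n) = 3·2^n − 7.

Base case: a(0) = -4, and 3·2^0 − 7 = 3 − 7 = -4.
Assume a(m) = 3·2^m − 7 for some m ≥ 0.
Then a(m+1) = 2a(m) + 7 = 2·(3·2^m − 7) + 7 = 6·2^m − 14 + 7 = 3·2^{m+1} − 7.
Hence a(n) = 3·2^n − 7 for every n ≥ 0, by induction.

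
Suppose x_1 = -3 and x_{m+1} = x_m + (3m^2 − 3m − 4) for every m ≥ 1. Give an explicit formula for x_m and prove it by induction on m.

Claim: x_m = m^3 − 3m^2 − 2m + 1.

Base case: x_1 = -3, and 1^3 − 3·1^2 − 2·1 + 1 = -3.
Assume x_j = j^3 − 3j^2 − 2j + 1.
Then x_{j+1} = x_j + (3j^2 − 3j − 4) = (j^3 − 3j^2 − 2j + 1) + (3j^2 − 3j − 4) = j^3 − 5j − 3,
and (j+1)^3 − 3·(j+1)^2 − 2·(j+1) + 1 = j^3 − 5j − 3.
This completes the inductive step, so x_m = m^3 − 3m^2 − 2m + 1 for all m ≥ 1.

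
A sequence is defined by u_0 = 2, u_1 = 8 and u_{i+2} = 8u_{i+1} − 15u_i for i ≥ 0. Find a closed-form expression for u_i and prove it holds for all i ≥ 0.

Claim: u_i = 5^i + 3^i.

Base cases: u_0 = 2 and 5^0 + 3^0 = 2; u_1 = 8 and 5^1 + 3^1 = 8.
Assume u_j = 5^j + 3^j for all 0 ≤ j ≤ k, where k ≥ 1.
Then u_{k+1} = 8u_k − 15u_{k−1} = 8·(5^k + 3^k) − 15·(5^{k−1} + 3^{k−1}) = (8·5 − 15)5^{k−1} + (8·3 − 15)3^{k−1} = 25·5^{k−1} + 9·3^{k−1} = 5^{k+1} + 3^{k+1}.
This completes the inductive step, so u_i = 5^i + 3^i for all i ≥ 0.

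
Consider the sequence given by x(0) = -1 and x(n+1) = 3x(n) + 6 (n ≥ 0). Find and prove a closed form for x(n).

Claim: x(n) = 2·3^n − 3.

Base case: x(0) = -1, and 2·3^0 − 3 = 2 − 3 = -1.
Assume x(k) = 2·3^k − 3 for some k ≥ 0.
Then x(k+1) = 3x(k) + 6 = 3·(2·3^k − 3) + 6 = 6·3^k − 9 + 6 = 2·3^{k+1} − 3.
This completes the inductive step, so x(n) = 2·3^n − 3 for all n ≥ 0.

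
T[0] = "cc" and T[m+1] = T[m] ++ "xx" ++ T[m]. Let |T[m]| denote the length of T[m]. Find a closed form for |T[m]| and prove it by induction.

Claim: |T[m]| = 2^{m+2} − 2.

Base case: |T[0]| = 2, and 2^{0+2} − 2 = 2.
Assume |T[r]| = 2^{r+2} − 2.
Then |T[r+1]| = |T[r]| + 2 + |T[r]| = 2|T[r]| + 2 = 2(2^{r+2} − 2) + 2 = 2^{r+3} − 4 + 2 = 2^{r+3} − 2.
This completes the inductive step, so |T[m]| = 2^{m+2} − 2 for all m ≥ 0.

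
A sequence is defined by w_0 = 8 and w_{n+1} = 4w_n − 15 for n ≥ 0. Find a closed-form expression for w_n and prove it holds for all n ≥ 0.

Claim: w_n = 3·4^n + 5.

Base case: w_0 = 8, and 3·4^0 + 5 = 3 + 5 = 8.
Assume w_k = 3·4^k + 5 for some k ≥ 0.
Then w_{k+1} = 4w_k − 15 = 4·(3·4^k + 5) − 15 = 12·4^k + 20 − 15 = 3·4^{k+1} + 5.
This completes the inductive step, so w_n = 3·4^n + 5 for all n ≥ 0.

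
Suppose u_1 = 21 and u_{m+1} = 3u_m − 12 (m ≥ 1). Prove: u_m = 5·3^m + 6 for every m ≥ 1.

Base case: u_1 = 21, and 5·3^1 + 6 = 15 + 6 = 21.
Assume u_r = 5·3^r + 6 for some r ≥ 1.
Then u_{r+1} = 3u_r − 12 = 3·(5·3^r + 6) − 12 = 15·3^r + 18 − 12 = 5·3^{r+1} + 6.
So the formula holds for r+1, and by induction u_m = 5·3^m + 6 for all m ≥ 1.

u_m = 5·3^m + 6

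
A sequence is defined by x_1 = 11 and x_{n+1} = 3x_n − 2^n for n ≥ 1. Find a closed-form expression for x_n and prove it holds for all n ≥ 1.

Claim: x_n = 3·3^n + 2^n.

Base case: x_1 = 11, and 3·3^1 + 2^1 = 9 + 2 = 11.
Assume x_m = 3·3^m + 2^m for some m ≥ 1.
Then x_{m+1} = 3x_m − 2^m = 3·(3·3^m + 2^m) − 2^m = 3·3^{m+1} + 3·2^m − 2^m = 3·3^{m+1} + 2·2^m = 3·3^{m+1} + 2^{m+1}.
This completes the inductive step, so x_n = 3·3^n + 2^n for all n ≥ 1.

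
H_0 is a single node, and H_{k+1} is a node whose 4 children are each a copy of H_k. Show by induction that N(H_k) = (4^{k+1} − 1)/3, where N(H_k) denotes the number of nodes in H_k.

Base case: N(H_0) = 1, and (4^{0+1} − 1)/3 = 1.
Assume N(H_m) = (4^{m+1} − 1)/3.
Then N(H_{m+1}) = 1 + 4N(H_m) = 1 + 4·(4^{m+1} − 1)/3 = 1 + (4^{m+2} − 4)/3 = (3 + 4^{m+2} − 4)/3 = (4^{m+2} − 1)/3.
This completes the inductive step, so N(H_k) = (4^{k+1} − 1)/3 for all k ≥ 0.

N(H_k) = (4^{k+1} − 1)/3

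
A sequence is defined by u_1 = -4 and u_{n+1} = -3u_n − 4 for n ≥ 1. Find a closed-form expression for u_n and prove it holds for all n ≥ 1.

Claim: u_n = (-3)^n − 1.

Base case: u_1 = -4, and (-3)^1 − 1 = -3 − 1 = -4.
Assume u_k = (-3)^k − 1 for some k ≥ 1.
Then u_{k+1} = -3u_k − 4 = -3·((-3)^k − 1) − 4 = -3·(-3)^k + 3 − 4 = (-3)^{k+1} − 1.
Hence u_n = (-3)^n − 1 for every n ≥ 1, by induction.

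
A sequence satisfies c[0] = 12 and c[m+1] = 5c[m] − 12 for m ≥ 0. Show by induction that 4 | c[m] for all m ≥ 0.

Base case: c[0] = 12 = 4·3, so 4 | c[0].
Assume 4 | c[k], so c[k] = 4t for some integer t.
Then c[k+1] = 5c[k] − 12 = 5·(4t) − 12 = 4(5t − 3), so 4 | c[k+1].
This completes the inductive step, so 4 | c[m] for all m ≥ 0.

4 | c[m]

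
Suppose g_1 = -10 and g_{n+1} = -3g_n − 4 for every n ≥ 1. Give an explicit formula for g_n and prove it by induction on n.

Claim: g_n = 3·(-3)^n − 1.

Base case: g_1 = -10, and 3·(-3)^1 − 1 = -9 − 1 = -10.
Assume g_j = 3·(-3)^j − 1 for some j ≥ 1.
Then g_{j+1} = -3g_j − 4 = -3·(3·(-3)^j − 1) − 4 = -9·(-3)^j + 3 − 4 = 3·(-3)^{j+1} − 1.
By induction, g_n = 3·(-3)^n − 1 for all n ≥ 1.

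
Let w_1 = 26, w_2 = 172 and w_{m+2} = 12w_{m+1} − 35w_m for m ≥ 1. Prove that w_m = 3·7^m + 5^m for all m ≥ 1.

Base cases: w_1 = 26 and 3·7^1 + 5^1 = 26; w_2 = 172 and 3·7^2 + 5^2 = 172.
Assume w_i = 3·7^i + 5^i for all 1 ≤ i ≤ j, where j ≥ 2.
Then w_{j+1} = 12w_j − 35w_{j−1} = 12·(3·7^j + 5^j) − 35·(3·7^{j−1} + 5^{j−1}) = 3·(12·7 − 35)7^{j−1} + (12·5 − 35)5^{j−1} = 147·7^{j−1} + 25·5^{j−1} = 3·7^{j+1} + 5^{j+1}.
By strong induction, w_m = 3·7^m + 5^m for all m ≥ 1.

w_m = 3·7^m + 5^m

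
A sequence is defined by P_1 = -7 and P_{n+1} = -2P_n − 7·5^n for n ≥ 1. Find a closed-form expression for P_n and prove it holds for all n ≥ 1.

Claim: P_n = (-2)^n − 5^n.

Base case: P_1 = -7, and (-2)^1 − 5^1 = -2 − 5 = -7.
Assume P_j = (-2)^j − 5^j for some j ≥ 1.
Then P_{j+1} = -2P_j − 7·5^j = -2·((-2)^j − 5^j) − 7·5^j = (-2)^{j+1} + 2·5^j − 7·5^j = (-2)^{j+1} − 5·5^j = (-2)^{j+1} − 5^{j+1}.
So the formula holds for j+1, and by induction P_n = (-2)^n − 5^n for all n ≥ 1.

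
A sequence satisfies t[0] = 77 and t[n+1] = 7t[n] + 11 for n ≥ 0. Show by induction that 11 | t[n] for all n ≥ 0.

Base case: t[0] = 77 = 11·7, so 11 | t[0].
Assume 11 | t[k], so t[k] = 11s for some integer s.
Then t[k+1] = 7t[k] + 11 = 7·(11s) + 11 = 11(7s + 1), so 11 | t[k+1].
By induction, 11 | t[n] for all n ≥ 0.

11 | t[n]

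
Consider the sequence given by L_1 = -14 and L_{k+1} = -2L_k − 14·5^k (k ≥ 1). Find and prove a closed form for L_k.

Claim: L_k = 2·(-2)^k − 2·5^k.

Base case: L_1 = -14, and 2·(-2)^1 − 2·5^1 = -4 − 10 = -14.
Assume L_m = 2·(-2)^m − 2·5^m for some m ≥ 1.
Then L_{m+1} = -2L_m − 14·5^m = -2·(2·(-2)^m − 2·5^m) − 14·5^m = 2·(-2)^{m+1} + 4·5^m − 14·5^m = 2·(-2)^{m+1} − 10·5^m = 2·(-2)^{m+1} − 2·5^{m+1}.
This completes the inductive step, so L_k = 2·(-2)^k − 2·5^k for all k ≥ 1.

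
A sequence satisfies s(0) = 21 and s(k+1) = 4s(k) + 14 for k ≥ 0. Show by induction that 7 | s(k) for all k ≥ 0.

Base case: s(0) = 21 = 7·3, so 7 | s(0).
Assume 7 | s(j), so s(j) = 7t for some integer t.
Then s(j+1) = 4s(j) + 14 = 4·(7t) + 14 = 7(4t + 2), so 7 | s(j+1).
This completes the inductive step, so 7 | s(k) for all k ≥ 0.

7 | s(k)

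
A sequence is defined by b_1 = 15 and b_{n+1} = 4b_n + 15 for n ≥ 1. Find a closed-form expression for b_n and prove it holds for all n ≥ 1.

Claim: b_n = 5·4^n − 5.

Base case: b_1 = 15, and 5·4^1 − 5 = 20 − 5 = 15.
Assume b_r = 5·4^r − 5 for some r ≥ 1.
Then b_{r+1} = 4b_r + 15 = 4·(5·4^r − 5) + 15 = 20·4^r − 20 + 15 = 5·4^{r+1} − 5.
So the formula holds for r+1, and by induction b_n = 5·4^n − 5 for all n ≥ 1.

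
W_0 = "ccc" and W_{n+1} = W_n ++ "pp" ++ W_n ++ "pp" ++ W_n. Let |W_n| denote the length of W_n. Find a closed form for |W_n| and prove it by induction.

Claim: |W_n| = 5·3^n − 2.

Base case: |W_0| = 3, and 5·3^0 − 2 = 3.
Assume |W_r| = 5·3^r − 2.
Then |W_{r+1}| = 3|W_r| + 4 = 3(5·3^r − 2) + 4 = 5·3^{r+1} − 6 + 4 = 5·3^{r+1} − 2.
This completes the inductive step, so |W_n| = 5·3^n − 2 for all n ≥ 0.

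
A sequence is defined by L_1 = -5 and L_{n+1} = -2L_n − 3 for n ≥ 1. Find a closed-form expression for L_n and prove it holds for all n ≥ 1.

Claim: L_n = 2·(-2)^n − 1.

Base case: L_1 = -5, and 2·(-2)^1 − 1 = -4 − 1 = -5.
Assume L_m = 2·(-2)^m − 1 for some m ≥ 1.
Then L_{m+1} = -2L_m − 3 = -2·(2·(-2)^m − 1) − 3 = -4·(-2)^m + 2 − 3 = 2·(-2)^{m+1} − 1.
This completes the inductive step, so L_n = 2·(-2)^n − 1 for all n ≥ 1.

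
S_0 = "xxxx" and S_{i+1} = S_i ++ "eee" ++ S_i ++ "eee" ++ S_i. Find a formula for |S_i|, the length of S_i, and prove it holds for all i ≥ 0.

Claim: |S_i| = 7·3^i − 3.

Base case: |S_0| = 4, and 7·3^0 − 3 = 4.
Assume |S_k| = 7·3^k − 3.
Then |S_{k+1}| = 3|S_k| + 6 = 3(7·3^k − 3) + 6 = 7·3^{k+1} − 9 + 6 = 7·3^{k+1} − 3.
This completes the inductive step, so |S_i| = 7·3^i − 3 for all i ≥ 0.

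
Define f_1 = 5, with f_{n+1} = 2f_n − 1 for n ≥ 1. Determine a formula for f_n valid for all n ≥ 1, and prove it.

Claim: f_n = 2^{n+1} + 1.

Base case: f_1 = 5, and 2^{1+1} + 1 = 4 + 1 = 5.
Assume f_r = 2^{r+1} + 1 for some r ≥ 1.
Then f_{r+1} = 2f_r − 1 = 2·(2^{r+1} + 1) − 1 = 2^{r+2} + 2 − 1 = 2^{r+2} + 1.
Hence f_n = 2^{n+1} + 1 for every n ≥ 1, by induction.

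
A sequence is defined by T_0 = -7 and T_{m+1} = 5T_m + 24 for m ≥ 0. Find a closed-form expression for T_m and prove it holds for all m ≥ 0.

Claim: T_m = -5^m − 6.

Base case: T_0 = -7, and -5^0 − 6 = -1 − 6 = -7.
Assume T_r = -5^r − 6 for some r ≥ 0.
Then T_{r+1} = 5T_r + 24 = 5·(-5^r − 6) + 24 = -5^{r+1} − 30 + 24 = -5^{r+1} − 6.
By induction, T_m = -5^m − 6 for all m ≥ 0.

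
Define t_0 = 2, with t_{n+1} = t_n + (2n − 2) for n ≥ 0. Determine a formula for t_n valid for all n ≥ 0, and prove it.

Claim: t_n = n^2 − 3n + 2.

Base case: t_0 = 2, and 0^2 − 3·0 + 2 = 2.
Assume t_m = m^2 − 3m + 2.
Then t_{m+1} = t_m + (2m − 2) = (m^2 − 3m + 2) + (2m − 2) = m^2 − m,
and (m+1)^2 − 3·(m+1) + 2 = m^2 − m.
By induction, t_n = n^2 − 3n + 2 for all n ≥ 0.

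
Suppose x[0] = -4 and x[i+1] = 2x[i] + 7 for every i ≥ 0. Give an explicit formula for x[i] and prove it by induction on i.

Claim: x[i] = 3·2^i − 7.

Base case: x[0] = -4, and 3·2^0 − 7 = 3 − 7 = -4.
Assume x[j] = 3·2^j − 7 for some j ≥ 0.
Then x[j+1] = 2x[j] + 7 = 2·(3·2^j − 7) + 7 = 6·2^j − 14 + 7 = 3·2^{j+1} − 7.
By induction, x[i] = 3·2^i − 7 for all i ≥ 0.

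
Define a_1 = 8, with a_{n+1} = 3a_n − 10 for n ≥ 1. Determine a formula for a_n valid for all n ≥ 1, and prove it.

Claim: a_n = 3^n + 5.

Base case: a_1 = 8, and 3^1 + 5 = 3 + 5 = 8.
Assume a_k = 3^k + 5 for some k ≥ 1.
Then a_{k+1} = 3a_k − 10 = 3·(3^k + 5) − 10 = 3^{k+1} + 15 − 10 = 3^{k+1} + 5.
By induction, a_n = 3^n + 5 for all n ≥ 1.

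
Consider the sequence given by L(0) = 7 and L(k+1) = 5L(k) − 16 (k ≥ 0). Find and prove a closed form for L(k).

Claim: L(k) = 3·5^k + 4.

Base case: L(0) = 7, and 3·5^0 + 4 = 3 + 4 = 7.
Assume L(r) = 3·5^r + 4 for some r ≥ 0.
Then L(r+1) = 5L(r) − 16 = 5·(3·5^r + 4) − 16 = 15·5^r + 20 − 16 = 3·5^{r+1} + 4.
So the formula holds for r+1, and by induction L(k) = 3·5^k + 4 for all k ≥ 0.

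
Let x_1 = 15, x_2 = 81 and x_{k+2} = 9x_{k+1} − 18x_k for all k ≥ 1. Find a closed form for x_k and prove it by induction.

Claim: x_k = 3^k + 2·6^k.

Base cases: x_1 = 15 and 3^1 + 2·6^1 = 15; x_2 = 81 and 3^2 + 2·6^2 = 81.
Assume x_i = 3^i + 2·6^i for all 1 ≤ i ≤ j, where j ≥ 2.
Then x_{j+1} = 9x_j − 18x_{j−1} = 9·(3^j + 2·6^j) − 18·(3^{j−1} + 2·6^{j−1}) = (9·3 − 18)3^{j−1} + 2·(9·6 − 18)6^{j−1} = 9·3^{j−1} + 72·6^{j−1} = 3^{j+1} + 2·6^{j+1}.
So the formula holds for j+1, and by strong induction x_k = 3^k + 2·6^k for all k ≥ 1.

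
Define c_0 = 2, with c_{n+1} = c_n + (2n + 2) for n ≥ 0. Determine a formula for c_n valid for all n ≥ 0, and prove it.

Claim: c_n = n^2 + n + 2.

Base case: c_0 = 2, and 0^2 + 0 + 2 = 2.
Assume c_m = m^2 + m + 2.
Then c_{m+1} = c_m + (2m + 2) = (m^2 + m + 2) + (2m + 2) = m^2 + 3m + 4,
and (m+1)^2 + (m+1) + 2 = m^2 + 3m + 4.
This completes the inductive step, so c_n = n^2 + n + 2 for all n ≥ 0.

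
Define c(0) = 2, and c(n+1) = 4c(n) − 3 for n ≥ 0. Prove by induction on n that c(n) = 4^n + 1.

Base case: c(0) = 2, and 4^0 + 1 = 1 + 1 = 2.
Assume c(j) = 4^j + 1 for some j ≥ 0.
Then c(j+1) = 4c(j) − 3 = 4·(4^j + 1) − 3 = 4^{j+1} + 4 − 3 = 4^{j+1} + 1.
Hence c(n) = 4^n + 1 for every n ≥ 0, by induction.

c(n) = 4^n + 1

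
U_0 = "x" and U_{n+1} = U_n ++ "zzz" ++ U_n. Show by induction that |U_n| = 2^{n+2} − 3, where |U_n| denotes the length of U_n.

Base case: |U_0| = 1, and 2^{0+2} − 3 = 1.
Assume |U_j| = 2^{j+2} − 3.
Then |U_{j+1}| = |U_j| + 3 + |U_j| = 2|U_j| + 3 = 2(2^{j+2} − 3) + 3 = 2^{j+3} − 6 + 3 = 2^{j+3} − 3.
This completes the inductive step, so |U_n| = 2^{n+2} − 3 for all n ≥ 0.

|U_n| = 2^{n+2} − 3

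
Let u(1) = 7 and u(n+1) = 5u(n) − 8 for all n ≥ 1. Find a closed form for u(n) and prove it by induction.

Claim: u(n) = 5^n + 2.

Base case: u(1) = 7, and 5^1 + 2 = 5 + 2 = 7.
Assume u(k) = 5^k + 2 for some k ≥ 1.
Then u(k+1) = 5u(k) − 8 = 5·(5^k + 2) − 8 = 5^{k+1} + 10 − 8 = 5^{k+1} + 2.
By induction, u(n) = 5^n + 2 for all n ≥ 1.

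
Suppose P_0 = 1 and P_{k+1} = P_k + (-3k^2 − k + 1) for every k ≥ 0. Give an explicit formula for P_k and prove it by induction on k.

Claim: P_k = -k^3 + k^2 + k + 1.

Base case: P_0 = 1, and -0^3 + 0^2 + 0 + 1 = 1.
Assume P_r = -r^3 + r^2 + r + 1.
Then P_{r+1} = P_r + (-3r^2 − r + 1) = (-r^3 + r^2 + r + 1) + (-3r^2 − r + 1) = -r^3 − 2r^2 + 2,
and -(r+1)^3 + (r+1)^2 + (r+1) + 1 = -r^3 − 2r^2 + 2.
This completes the inductive step, so P_k = -k^3 + k^2 + k + 1 for all k ≥ 0.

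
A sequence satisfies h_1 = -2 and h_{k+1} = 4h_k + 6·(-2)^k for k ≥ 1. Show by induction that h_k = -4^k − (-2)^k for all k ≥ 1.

Base case: h_1 = -2, and -4^1 − (-2)^1 = -4 + 2 = -2.
Assume h_j = -4^j − (-2)^j for some j ≥ 1.
Then h_{j+1} = 4h_j + 6·(-2)^j = 4·(-4^j − (-2)^j) + 6·(-2)^j = -4^{j+1} − 4·(-2)^j + 6·(-2)^j = -4^{j+1} + 2·(-2)^j = -4^{j+1} − (-2)^{j+1}.
This completes the inductive step, so h_k = -4^k − (-2)^k for all k ≥ 1.

h_k = -4^k − (-2)^k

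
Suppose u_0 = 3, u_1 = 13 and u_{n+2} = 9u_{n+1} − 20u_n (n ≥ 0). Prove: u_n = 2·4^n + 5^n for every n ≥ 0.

Base cases: u_0 = 3 and 2·4^0 + 5^0 = 3; u_1 = 13 and 2·4^1 + 5^1 = 13.
Assume u_j = 2·4^j + 5^j for all 0 ≤ j ≤ k, where k ≥ 1.
Then u_{k+1} = 9u_k − 20u_{k−1} = 9·(2·4^k + 5^k) − 20·(2·4^{k−1} + 5^{k−1}) = 2·(9·4 − 20)4^{k−1} + (9·5 − 20)5^{k−1} = 32·4^{k−1} + 25·5^{k−1} = 2·4^{k+1} + 5^{k+1}.
Hence u_n = 2·4^n + 5^n for every n ≥ 0, by strong induction.

u_n = 2·4^n + 5^n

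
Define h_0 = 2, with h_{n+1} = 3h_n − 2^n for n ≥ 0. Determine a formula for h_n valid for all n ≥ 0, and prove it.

Claim: h_n = 3^n + 2^n.

Base case: h_0 = 2, and 3^0 + 2^0 = 1 + 1 = 2.
Assume h_m = 3^m + 2^m for some m ≥ 0.
Then h_{m+1} = 3h_m − 2^m = 3·(3^m + 2^m) − 2^m = 3^{m+1} + 3·2^m − 2^m = 3^{m+1} + 2·2^m = 3^{m+1} + 2^{m+1}.
So the formula holds for m+1, and by induction h_n = 3^n + 2^n for all n ≥ 0.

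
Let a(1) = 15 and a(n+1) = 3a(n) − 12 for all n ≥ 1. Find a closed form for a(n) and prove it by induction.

Claim: a(n) = 3^{n+1} + 6.

Base case: a(1) = 15, and 3^{1+1} + 6 = 9 + 6 = 15.
Assume a(m) = 3^{m+1} + 6 for some m ≥ 1.
Then a(m+1) = 3a(m) − 12 = 3·(3^{m+1} + 6) − 12 = 3^{m+2} + 18 − 12 = 3^{m+2} + 6.
This completes the inductive step, so a(n) = 3^{n+1} + 6 for all n ≥ 1.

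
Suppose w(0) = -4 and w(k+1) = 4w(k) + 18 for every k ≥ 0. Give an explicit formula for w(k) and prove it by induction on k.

Claim: w(k) = 2·4^k − 6.

Base case: w(0) = -4, and 2·4^0 − 6 = 2 − 6 = -4.
Assume w(r) = 2·4^r − 6 for some r ≥ 0.
Then w(r+1) = 4w(r) + 18 = 4·(2·4^r − 6) + 18 = 8·4^r − 24 + 18 = 2·4^{r+1} − 6.
Hence w(k) = 2·4^k − 6 for every k ≥ 0, by induction.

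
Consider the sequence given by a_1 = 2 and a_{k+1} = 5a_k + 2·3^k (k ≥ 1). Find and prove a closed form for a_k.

Claim: a_k = 5^k − 3^k.

Base case: a_1 = 2, and 5^1 − 3^1 = 5 − 3 = 2.
Assume a_r = 5^r − 3^r for some r ≥ 1.
Then a_{r+1} = 5a_r + 2·3^r = 5·(5^r − 3^r) + 2·3^r = 5^{r+1} − 5·3^r + 2·3^r = 5^{r+1} − 3·3^r = 5^{r+1} − 3^{r+1}.
By induction, a_k = 5^k − 3^k for all k ≥ 1.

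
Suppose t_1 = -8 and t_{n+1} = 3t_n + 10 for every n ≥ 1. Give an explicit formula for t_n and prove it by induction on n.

Claim: t_n = -3^n − 5.

Base case: t_1 = -8, and -3^1 − 5 = -3 − 5 = -8.
Assume t_m = -3^m − 5 for some m ≥ 1.
Then t_{m+1} = 3t_m + 10 = 3·(-3^m − 5) + 10 = -3^{m+1} − 15 + 10 = -3^{m+1} − 5.
So the formula holds for m+1, and by induction t_n = -3^n − 5 for all n ≥ 1.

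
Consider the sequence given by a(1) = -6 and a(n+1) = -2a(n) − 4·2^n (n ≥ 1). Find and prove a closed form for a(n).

Claim: a(n) = 2·(-2)^n − 2^n.

Base case: a(1) = -6, and 2·(-2)^1 − 2^1 = -4 − 2 = -6.
Assume a(r) = 2·(-2)^r − 2^r for some r ≥ 1.
Then a(r+1) = -2a(r) − 4·2^r = -2·(2·(-2)^r − 2^r) − 4·2^r = 2·(-2)^{r+1} + 2·2^r − 4·2^r = 2·(-2)^{r+1} − 2·2^r = 2·(-2)^{r+1} − 2^{r+1}.
This completes the inductive step, so a(n) = 2·(-2)^n − 2^n for all n ≥ 1.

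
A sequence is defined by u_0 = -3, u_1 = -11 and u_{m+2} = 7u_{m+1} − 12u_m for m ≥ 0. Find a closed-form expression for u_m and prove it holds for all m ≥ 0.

Claim: u_m = -3^m − 2·4^m.

Base cases: u_0 = -3 and -3^0 − 2·4^0 = -3; u_1 = -11 and -3^1 − 2·4^1 = -11.
Assume u_j = -3^j − 2·4^j for all 0 ≤ j ≤ k, where k ≥ 1.
Then u_{k+1} = 7u_k − 12u_{k−1} = 7·(-3^k − 2·4^k) − 12·(-3^{k−1} − 2·4^{k−1}) = -(7·3 − 12)3^{k−1} − 2·(7·4 − 12)4^{k−1} = -9·3^{k−1} − 32·4^{k−1} = -3^{k+1} − 2·4^{k+1}.
So the formula holds for k+1, and by strong induction u_m = -3^m − 2·4^m for all m ≥ 0.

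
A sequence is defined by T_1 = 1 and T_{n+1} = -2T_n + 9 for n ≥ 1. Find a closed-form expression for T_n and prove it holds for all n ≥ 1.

Claim: T_n = (-2)^n + 3.

Base case: T_1 = 1, and (-2)^1 + 3 = -2 + 3 = 1.
Assume T_k = (-2)^k + 3 for some k ≥ 1.
Then T_{k+1} = -2T_k + 9 = -2·((-2)^k + 3) + 9 = -2·(-2)^k − 6 + 9 = (-2)^{k+1} + 3.
So the formula holds for k+1, and by induction T_n = (-2)^n + 3 for all n ≥ 1.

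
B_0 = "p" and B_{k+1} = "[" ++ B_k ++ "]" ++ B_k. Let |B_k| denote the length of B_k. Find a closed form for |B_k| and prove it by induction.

Claim: |B_k| = 3·2^k − 2.

Base case: |B_0| = 1, and 3·2^0 − 2 = 1.
Assume |B_m| = 3·2^m − 2.
Then |B_{m+1}| = 1 + |B_m| + 1 + |B_m| = 2|B_m| + 2 = 2(3·2^m − 2) + 2 = 3·2^{m+1} − 4 + 2 = 3·2^{m+1} − 2.
This completes the inductive step, so |B_k| = 3·2^k − 2 for all k ≥ 0.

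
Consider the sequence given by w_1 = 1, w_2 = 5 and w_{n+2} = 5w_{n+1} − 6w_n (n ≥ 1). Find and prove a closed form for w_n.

Claim: w_n = -2^n + 3^n.

Base cases: w_1 = 1 and -2^1 + 3^1 = 1; w_2 = 5 and -2^2 + 3^2 = 5.
Assume w_i = -2^i + 3^i for all 1 ≤ i ≤ j, where j ≥ 2.
Then w_{j+1} = 5w_j − 6w_{j−1} = 5·(-2^j + 3^j) − 6·(-2^{j−1} + 3^{j−1}) = -(5·2 − 6)2^{j−1} + (5·3 − 6)3^{j−1} = -4·2^{j−1} + 9·3^{j−1} = -2^{j+1} + 3^{j+1}.
Hence w_n = -2^n + 3^n for every n ≥ 1, by strong induction.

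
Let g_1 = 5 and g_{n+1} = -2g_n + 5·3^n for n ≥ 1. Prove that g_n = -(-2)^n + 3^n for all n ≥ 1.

Base case: g_1 = 5, and -(-2)^1 + 3^1 = 2 + 3 = 5.
Assume g_k = -(-2)^k + 3^k for some k ≥ 1.
Then g_{k+1} = -2g_k + 5·3^k = -2·(-(-2)^k + 3^k) + 5·3^k = -(-2)^{k+1} − 2·3^k + 5·3^k = -(-2)^{k+1} + 3·3^k = -(-2)^{k+1} + 3^{k+1}.
Hence g_n = -(-2)^n + 3^n for every n ≥ 1, by induction.

g_n = -(-2)^n + 3^n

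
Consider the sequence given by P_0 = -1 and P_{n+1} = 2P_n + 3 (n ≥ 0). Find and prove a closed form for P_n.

Claim: P_n = 2^{n+1} − 3.

Base case: P_0 = -1, and 2^{0+1} − 3 = 2 − 3 = -1.
Assume P_m = 2^{m+1} − 3 for some m ≥ 0.
Then P_{m+1} = 2P_m + 3 = 2·(2^{m+1} − 3) + 3 = 2^{m+2} − 6 + 3 = 2^{m+2} − 3.
By induction, P_n = 2^{n+1} − 3 for all n ≥ 0.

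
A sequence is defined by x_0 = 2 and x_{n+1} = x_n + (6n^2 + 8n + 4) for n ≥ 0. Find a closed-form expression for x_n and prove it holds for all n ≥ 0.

Claim: x_n = 2n^3 + n^2 + n + 2.

Base case: x_0 = 2, and 2·0^3 + 0^2 + 0 + 2 = 2.
Assume x_k = 2k^3 + k^2 + k + 2.
Then x_{k+1} = x_k + (6k^2 + 8k + 4) = (2k^3 + k^2 + k + 2) + (6k^2 + 8k + 4) = 2k^3 + 7k^2 + 9k + 6,
and 2·(k+1)^3 + (k+1)^2 + (k+1) + 2 = 2k^3 + 7k^2 + 9k + 6.
This completes the inductive step, so x_n = 2n^3 + n^2 + n + 2 for all n ≥ 0.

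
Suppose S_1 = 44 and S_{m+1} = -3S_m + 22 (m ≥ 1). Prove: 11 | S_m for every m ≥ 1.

Base case: S_1 = 44 = 11·4, so 11 | S_1.
Assume 11 | S_j, so S_j = 11t for some integer t.
Then S_{j+1} = -3S_j + 22 = -3·(11t) + 22 = 11(-3t + 2), so 11 | S_{j+1}.
So the property holds for j+1, and by induction 11 | S_m for all m ≥ 1.

11 | S_m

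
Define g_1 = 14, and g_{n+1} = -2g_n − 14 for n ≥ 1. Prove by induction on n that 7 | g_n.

Base case: g_1 = 14 = 7·2, so 7 | g_1.
Assume 7 | g_k, so g_k = 7t for some integer t.
Then g_{k+1} = -2g_k − 14 = -2·(7t) − 14 = 7(-2t − 2), so 7 | g_{k+1}.
So the property holds for k+1, and by induction 7 | g_n for all n ≥ 1.

7 | g_n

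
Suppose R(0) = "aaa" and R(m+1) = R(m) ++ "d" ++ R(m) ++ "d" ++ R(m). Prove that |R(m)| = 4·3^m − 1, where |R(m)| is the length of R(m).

Base case: |R(0)| = 3, and 4·3^0 − 1 = 3.
Assume |R(j)| = 4·3^j − 1.
Then |R(j+1)| = 3|R(j)| + 2 = 3(4·3^j − 1) + 2 = 4·3^{j+1} − 3 + 2 = 4·3^{j+1} − 1.
This completes the inductive step, so |R(m)| = 4·3^m − 1 for all m ≥ 0.

|R(m)| = 4·3^m − 1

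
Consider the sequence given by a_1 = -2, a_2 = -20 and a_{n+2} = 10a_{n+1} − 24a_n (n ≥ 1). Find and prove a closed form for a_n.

Claim: a_n = -6^n + 4^n.

Base cases: a_1 = -2 and -6^1 + 4^1 = -2; a_2 = -20 and -6^2 + 4^2 = -20.
Assume a_i = -6^i + 4^i for all 1 ≤ i ≤ j, where j ≥ 2.
Then a_{j+1} = 10a_j − 24a_{j−1} = 10·(-6^j + 4^j) − 24·(-6^{j−1} + 4^{j−1}) = -(10·6 − 24)6^{j−1} + (10·4 − 24)4^{j−1} = -36·6^{j−1} + 16·4^{j−1} = -6^{j+1} + 4^{j+1}.
This completes the inductive step, so a_n = -6^n + 4^n for all n ≥ 1.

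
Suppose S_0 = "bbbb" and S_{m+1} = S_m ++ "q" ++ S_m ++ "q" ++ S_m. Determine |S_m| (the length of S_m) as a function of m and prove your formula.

Claim: |S_m| = 5·3^m − 1.

Base case: |S_0| = 4, and 5·3^0 − 1 = 4.
Assume |S_k| = 5·3^k − 1.
Then |S_{k+1}| = 3|S_k| + 2 = 3(5·3^k − 1) + 2 = 5·3^{k+1} − 3 + 2 = 5·3^{k+1} − 1.
So the formula holds for k+1, and by induction |S_m| = 5·3^m − 1 for all m ≥ 0.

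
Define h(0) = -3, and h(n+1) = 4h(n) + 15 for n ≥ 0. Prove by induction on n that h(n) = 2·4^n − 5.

Base case: h(0) = -3, and 2·4^0 − 5 = 2 − 5 = -3.
Assume h(j) = 2·4^j − 5 for some j ≥ 0.
Then h(j+1) = 4h(j) + 15 = 4·(2·4^j − 5) + 15 = 8·4^j − 20 + 15 = 2·4^{j+1} − 5.
This completes the inductive step, so h(n) = 2·4^n − 5 for all n ≥ 0.

h(n) = 2·4^n − 5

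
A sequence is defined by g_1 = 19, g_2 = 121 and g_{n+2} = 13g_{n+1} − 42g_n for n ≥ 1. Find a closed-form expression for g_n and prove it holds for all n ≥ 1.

Claim: g_n = 7^n + 2·6^n.

Base cases: g_1 = 19 and 7^1 + 2·6^1 = 19; g_2 = 121 and 7^2 + 2·6^2 = 121.
Assume g_j = 7^j + 2·6^j for all 1 ≤ j ≤ m, where m ≥ 2.
Then g_{m+1} = 13g_m − 42g_{m−1} = 13·(7^m + 2·6^m) − 42·(7^{m−1} + 2·6^{m−1}) = (13·7 − 42)7^{m−1} + 2·(13·6 − 42)6^{m−1} = 49·7^{m−1} + 72·6^{m−1} = 7^{m+1} + 2·6^{m+1}.
So the formula holds for m+1, and by strong induction g_n = 7^n + 2·6^n for all n ≥ 1.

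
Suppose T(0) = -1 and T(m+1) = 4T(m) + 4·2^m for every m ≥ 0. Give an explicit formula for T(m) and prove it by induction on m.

Claim: T(m) = 4^m − 2·2^m.

Base case: T(0) = -1, and 4^0 − 2·2^0 = 1 − 2 = -1.
Assume T(k) = 4^k − 2·2^k for some k ≥ 0.
Then T(k+1) = 4T(k) + 4·2^k = 4·(4^k − 2·2^k) + 4·2^k = 4^{k+1} − 8·2^k + 4·2^k = 4^{k+1} − 4·2^k = 4^{k+1} − 2·2^{k+1}.
So the formula holds for k+1, and by induction T(m) = 4^m − 2·2^m for all m ≥ 0.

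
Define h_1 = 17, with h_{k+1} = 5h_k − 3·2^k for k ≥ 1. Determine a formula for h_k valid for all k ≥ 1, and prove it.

Claim: h_k = 3·5^k + 2^k.

Base case: h_1 = 17, and 3·5^1 + 2^1 = 15 + 2 = 17.
Assume h_j = 3·5^j + 2^j for some j ≥ 1.
Then h_{j+1} = 5h_j − 3·2^j = 5·(3·5^j + 2^j) − 3·2^j = 3·5^{j+1} + 5·2^j − 3·2^j = 3·5^{j+1} + 2·2^j = 3·5^{j+1} + 2^{j+1}.
So the formula holds for j+1, and by induction h_k = 3·5^k + 2^k for all k ≥ 1.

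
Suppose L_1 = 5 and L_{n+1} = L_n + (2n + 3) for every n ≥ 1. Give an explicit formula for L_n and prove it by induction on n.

Claim: L_n = n^2 + 2n + 2.

Base case: L_1 = 5, and 1^2 + 2·1 + 2 = 5.
Assume L_k = k^2 + 2k + 2.
Then L_{k+1} = L_k + (2k + 3) = (k^2 + 2k + 2) + (2k + 3) = k^2 + 4k + 5,
and (k+1)^2 + 2·(k+1) + 2 = k^2 + 4k + 5.
By induction, L_n = n^2 + 2n + 2 for all n ≥ 1.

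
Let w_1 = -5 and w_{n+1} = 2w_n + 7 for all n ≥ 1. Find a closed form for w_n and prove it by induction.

Claim: w_n = 2^n − 7.

Base case: w_1 = -5, and 2^1 − 7 = 2 − 7 = -5.
Assume w_m = 2^m − 7 for some m ≥ 1.
Then w_{m+1} = 2w_m + 7 = 2·(2^m − 7) + 7 = 2^{m+1} − 14 + 7 = 2^{m+1} − 7.
By induction, w_n = 2^n − 7 for all n ≥ 1.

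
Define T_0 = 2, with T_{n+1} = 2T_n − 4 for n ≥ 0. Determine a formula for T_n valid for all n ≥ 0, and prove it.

Claim: T_n = -2^{n+1} + 4.

Base case: T_0 = 2, and -2^{0+1} + 4 = -2 + 4 = 2.
Assume T_j = -2^{j+1} + 4 for some j ≥ 0.
Then T_{j+1} = 2T_j − 4 = 2·(-2^{j+1} + 4) − 4 = -2^{j+2} + 8 − 4 = -2^{j+2} + 4.
So the formula holds for j+1, and by induction T_n = -2^{n+1} + 4 for all n ≥ 0.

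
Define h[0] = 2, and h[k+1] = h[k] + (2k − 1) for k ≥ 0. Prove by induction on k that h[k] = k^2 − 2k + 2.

Base case: h[0] = 2, and 0^2 − 2·0 + 2 = 2.
Assume h[r] = r^2 − 2r + 2.
Then h[r+1] = h[r] + (2r − 1) = (r^2 − 2r + 2) + (2r − 1) = r^2 + 1,
and (r+1)^2 − 2·(r+1) + 2 = r^2 + 1.
By induction, h[k] = k^2 − 2k + 2 for all k ≥ 0.

h[k] = k^2 − 2k + 2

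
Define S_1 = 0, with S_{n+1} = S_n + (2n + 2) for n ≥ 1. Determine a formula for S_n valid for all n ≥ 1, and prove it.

Claim: S_n = n^2 + n − 2.

Base case: S_1 = 0, and 1^2 + 1 − 2 = 0.
Assume S_m = m^2 + m − 2.
Then S_{m+1} = S_m + (2m + 2) = (m^2 + m − 2) + (2m + 2) = m^2 + 3m,
and (m+1)^2 + (m+1) − 2 = m^2 + 3m.
This completes the inductive step, so S_n = n^2 + n − 2 for all n ≥ 1.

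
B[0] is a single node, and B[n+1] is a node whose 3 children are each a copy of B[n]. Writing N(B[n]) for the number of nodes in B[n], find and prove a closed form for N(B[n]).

Claim: N(B[n]) = (3^{n+1} − 1)/2.

Base case: N(B[0]) = 1, and (3^{0+1} − 1)/2 = 1.
Assume N(B[r]) = (3^{r+1} − 1)/2.
Then N(B[r+1]) = 1 + 3N(B[r]) = 1 + 3·(3^{r+1} − 1)/2 = 1 + (3^{r+2} − 3)/2 = (2 + 3^{r+2} − 3)/2 = (3^{r+2} − 1)/2.
This completes the inductive step, so N(B[n]) = (3^{n+1} − 1)/2 for all n ≥ 0.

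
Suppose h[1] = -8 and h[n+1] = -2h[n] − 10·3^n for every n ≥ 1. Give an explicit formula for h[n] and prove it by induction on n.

Claim: h[n] = (-2)^n − 2·3^n.

Base case: h[1] = -8, and (-2)^1 − 2·3^1 = -2 − 6 = -8.
Assume h[k] = (-2)^k − 2·3^k for some k ≥ 1.
Then h[k+1] = -2h[k] − 10·3^k = -2·((-2)^k − 2·3^k) − 10·3^k = (-2)^{k+1} + 4·3^k − 10·3^k = (-2)^{k+1} − 6·3^k = (-2)^{k+1} − 2·3^{k+1}.
So the formula holds for k+1, and by induction h[n] = (-2)^n − 2·3^n for all n ≥ 1.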